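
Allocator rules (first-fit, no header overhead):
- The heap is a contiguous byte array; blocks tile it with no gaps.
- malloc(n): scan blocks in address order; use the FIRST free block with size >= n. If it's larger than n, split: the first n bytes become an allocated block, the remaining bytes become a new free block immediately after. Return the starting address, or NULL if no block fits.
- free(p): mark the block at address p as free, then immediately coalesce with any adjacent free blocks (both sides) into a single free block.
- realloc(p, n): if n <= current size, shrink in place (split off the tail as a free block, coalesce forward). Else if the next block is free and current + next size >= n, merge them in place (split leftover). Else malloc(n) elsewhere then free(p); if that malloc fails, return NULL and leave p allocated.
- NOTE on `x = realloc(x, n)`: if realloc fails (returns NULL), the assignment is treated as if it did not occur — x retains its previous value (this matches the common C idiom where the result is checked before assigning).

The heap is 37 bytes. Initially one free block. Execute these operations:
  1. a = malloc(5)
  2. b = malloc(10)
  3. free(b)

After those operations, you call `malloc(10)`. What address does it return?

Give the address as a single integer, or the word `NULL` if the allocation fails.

Op 1: a = malloc(5) -> a = 0; heap: [0-4 ALLOC][5-36 FREE]
Op 2: b = malloc(10) -> b = 5; heap: [0-4 ALLOC][5-14 ALLOC][15-36 FREE]
Op 3: free(b) -> (freed b); heap: [0-4 ALLOC][5-36 FREE]
malloc(10): first-fit scan over [0-4 ALLOC][5-36 FREE] -> 5

Answer: 5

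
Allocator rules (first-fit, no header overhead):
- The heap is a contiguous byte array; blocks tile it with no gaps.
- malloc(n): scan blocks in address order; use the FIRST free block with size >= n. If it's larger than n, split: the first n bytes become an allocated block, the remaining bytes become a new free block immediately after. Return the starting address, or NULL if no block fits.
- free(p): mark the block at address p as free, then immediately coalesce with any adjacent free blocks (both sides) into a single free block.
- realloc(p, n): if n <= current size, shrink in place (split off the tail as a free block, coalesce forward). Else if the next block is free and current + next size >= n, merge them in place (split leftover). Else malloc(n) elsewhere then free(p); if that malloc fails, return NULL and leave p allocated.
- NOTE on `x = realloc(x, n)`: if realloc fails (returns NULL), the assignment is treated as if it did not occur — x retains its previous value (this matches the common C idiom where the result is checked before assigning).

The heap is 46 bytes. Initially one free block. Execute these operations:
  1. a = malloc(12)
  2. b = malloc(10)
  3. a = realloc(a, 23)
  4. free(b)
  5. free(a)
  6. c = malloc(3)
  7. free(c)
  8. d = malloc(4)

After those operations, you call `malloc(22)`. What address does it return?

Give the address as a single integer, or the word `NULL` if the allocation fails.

Answer: 4

Derivation:
Op 1: a = malloc(12) -> a = 0; heap: [0-11 ALLOC][12-45 FREE]
Op 2: b = malloc(10) -> b = 12; heap: [0-11 ALLOC][12-21 ALLOC][22-45 FREE]
Op 3: a = realloc(a, 23) -> a = 22; heap: [0-11 FREE][12-21 ALLOC][22-44 ALLOC][45-45 FREE]
Op 4: free(b) -> (freed b); heap: [0-21 FREE][22-44 ALLOC][45-45 FREE]
Op 5: free(a) -> (freed a); heap: [0-45 FREE]
Op 6: c = malloc(3) -> c = 0; heap: [0-2 ALLOC][3-45 FREE]
Op 7: free(c) -> (freed c); heap: [0-45 FREE]
Op 8: d = malloc(4) -> d = 0; heap: [0-3 ALLOC][4-45 FREE]
malloc(22): first-fit scan over [0-3 ALLOC][4-45 FREE] -> 4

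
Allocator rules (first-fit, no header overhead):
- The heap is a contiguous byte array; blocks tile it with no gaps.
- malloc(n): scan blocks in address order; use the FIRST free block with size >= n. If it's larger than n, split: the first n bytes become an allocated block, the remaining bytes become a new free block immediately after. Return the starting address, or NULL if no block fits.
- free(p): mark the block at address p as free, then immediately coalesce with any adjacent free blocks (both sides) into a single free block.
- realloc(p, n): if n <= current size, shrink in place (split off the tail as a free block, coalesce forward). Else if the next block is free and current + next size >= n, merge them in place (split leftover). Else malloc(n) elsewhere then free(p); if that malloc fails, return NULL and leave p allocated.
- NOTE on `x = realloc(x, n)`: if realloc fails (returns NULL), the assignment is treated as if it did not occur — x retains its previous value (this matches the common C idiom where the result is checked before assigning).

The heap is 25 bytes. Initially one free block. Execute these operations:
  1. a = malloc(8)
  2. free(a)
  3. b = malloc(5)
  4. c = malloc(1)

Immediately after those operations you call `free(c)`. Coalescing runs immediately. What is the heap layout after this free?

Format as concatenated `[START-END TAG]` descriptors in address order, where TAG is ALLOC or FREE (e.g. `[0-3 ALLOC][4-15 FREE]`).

Op 1: a = malloc(8) -> a = 0; heap: [0-7 ALLOC][8-24 FREE]
Op 2: free(a) -> (freed a); heap: [0-24 FREE]
Op 3: b = malloc(5) -> b = 0; heap: [0-4 ALLOC][5-24 FREE]
Op 4: c = malloc(1) -> c = 5; heap: [0-4 ALLOC][5-5 ALLOC][6-24 FREE]
free(c): c = 5 -> block [5-5 ALLOC]; mark free, coalesce with adjacent free neighbors -> [0-4 ALLOC][5-24 FREE]

Answer: [0-4 ALLOC][5-24 FREE]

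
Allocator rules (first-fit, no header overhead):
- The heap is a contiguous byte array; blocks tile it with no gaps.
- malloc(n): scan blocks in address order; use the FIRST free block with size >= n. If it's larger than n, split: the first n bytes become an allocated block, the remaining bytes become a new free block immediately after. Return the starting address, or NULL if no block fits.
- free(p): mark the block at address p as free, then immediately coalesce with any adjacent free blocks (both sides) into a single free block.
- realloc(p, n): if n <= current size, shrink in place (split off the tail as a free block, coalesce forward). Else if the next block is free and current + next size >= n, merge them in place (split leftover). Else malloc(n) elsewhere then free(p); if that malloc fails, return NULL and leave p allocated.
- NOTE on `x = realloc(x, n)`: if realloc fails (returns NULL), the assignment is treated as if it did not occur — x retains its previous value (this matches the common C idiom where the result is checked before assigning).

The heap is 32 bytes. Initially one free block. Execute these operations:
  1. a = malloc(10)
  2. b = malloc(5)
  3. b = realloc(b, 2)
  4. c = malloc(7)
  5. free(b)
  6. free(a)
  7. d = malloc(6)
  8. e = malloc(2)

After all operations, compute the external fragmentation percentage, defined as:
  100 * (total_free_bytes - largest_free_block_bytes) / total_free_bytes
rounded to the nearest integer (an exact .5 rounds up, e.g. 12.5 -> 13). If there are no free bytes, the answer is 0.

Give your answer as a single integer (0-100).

Op 1: a = malloc(10) -> a = 0; heap: [0-9 ALLOC][10-31 FREE]
Op 2: b = malloc(5) -> b = 10; heap: [0-9 ALLOC][10-14 ALLOC][15-31 FREE]
Op 3: b = realloc(b, 2) -> b = 10; heap: [0-9 ALLOC][10-11 ALLOC][12-31 FREE]
Op 4: c = malloc(7) -> c = 12; heap: [0-9 ALLOC][10-11 ALLOC][12-18 ALLOC][19-31 FREE]
Op 5: free(b) -> (freed b); heap: [0-9 ALLOC][10-11 FREE][12-18 ALLOC][19-31 FREE]
Op 6: free(a) -> (freed a); heap: [0-11 FREE][12-18 ALLOC][19-31 FREE]
Op 7: d = malloc(6) -> d = 0; heap: [0-5 ALLOC][6-11 FREE][12-18 ALLOC][19-31 FREE]
Op 8: e = malloc(2) -> e = 6; heap: [0-5 ALLOC][6-7 ALLOC][8-11 FREE][12-18 ALLOC][19-31 FREE]
Free blocks: [4 13] total_free=17 largest=13 -> 100*(17-13)/17 = 400/17 ≈ 23.529 -> rounds to 24

Answer: 24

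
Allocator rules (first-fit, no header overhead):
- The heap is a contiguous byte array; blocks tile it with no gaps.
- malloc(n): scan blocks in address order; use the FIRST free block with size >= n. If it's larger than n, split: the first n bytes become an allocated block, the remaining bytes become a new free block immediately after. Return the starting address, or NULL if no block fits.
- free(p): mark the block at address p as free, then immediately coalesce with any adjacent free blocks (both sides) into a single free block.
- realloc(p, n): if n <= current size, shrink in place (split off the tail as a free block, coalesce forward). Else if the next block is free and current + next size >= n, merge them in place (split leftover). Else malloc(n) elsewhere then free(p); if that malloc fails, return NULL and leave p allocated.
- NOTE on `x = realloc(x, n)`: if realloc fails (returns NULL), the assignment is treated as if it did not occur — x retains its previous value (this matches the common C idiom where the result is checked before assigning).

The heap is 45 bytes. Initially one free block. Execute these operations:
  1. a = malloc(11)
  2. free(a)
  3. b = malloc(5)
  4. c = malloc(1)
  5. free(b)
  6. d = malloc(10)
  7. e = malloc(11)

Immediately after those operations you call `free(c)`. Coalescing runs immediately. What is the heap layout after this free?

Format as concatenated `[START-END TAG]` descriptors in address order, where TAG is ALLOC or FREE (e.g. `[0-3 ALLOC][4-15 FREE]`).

Answer: [0-5 FREE][6-15 ALLOC][16-26 ALLOC][27-44 FREE]

Derivation:
Op 1: a = malloc(11) -> a = 0; heap: [0-10 ALLOC][11-44 FREE]
Op 2: free(a) -> (freed a); heap: [0-44 FREE]
Op 3: b = malloc(5) -> b = 0; heap: [0-4 ALLOC][5-44 FREE]
Op 4: c = malloc(1) -> c = 5; heap: [0-4 ALLOC][5-5 ALLOC][6-44 FREE]
Op 5: free(b) -> (freed b); heap: [0-4 FREE][5-5 ALLOC][6-44 FREE]
Op 6: d = malloc(10) -> d = 6; heap: [0-4 FREE][5-5 ALLOC][6-15 ALLOC][16-44 FREE]
Op 7: e = malloc(11) -> e = 16; heap: [0-4 FREE][5-5 ALLOC][6-15 ALLOC][16-26 ALLOC][27-44 FREE]
free(c): c = 5 -> block [5-5 ALLOC]; mark free, coalesce with adjacent free neighbors -> [0-5 FREE][6-15 ALLOC][16-26 ALLOC][27-44 FREE]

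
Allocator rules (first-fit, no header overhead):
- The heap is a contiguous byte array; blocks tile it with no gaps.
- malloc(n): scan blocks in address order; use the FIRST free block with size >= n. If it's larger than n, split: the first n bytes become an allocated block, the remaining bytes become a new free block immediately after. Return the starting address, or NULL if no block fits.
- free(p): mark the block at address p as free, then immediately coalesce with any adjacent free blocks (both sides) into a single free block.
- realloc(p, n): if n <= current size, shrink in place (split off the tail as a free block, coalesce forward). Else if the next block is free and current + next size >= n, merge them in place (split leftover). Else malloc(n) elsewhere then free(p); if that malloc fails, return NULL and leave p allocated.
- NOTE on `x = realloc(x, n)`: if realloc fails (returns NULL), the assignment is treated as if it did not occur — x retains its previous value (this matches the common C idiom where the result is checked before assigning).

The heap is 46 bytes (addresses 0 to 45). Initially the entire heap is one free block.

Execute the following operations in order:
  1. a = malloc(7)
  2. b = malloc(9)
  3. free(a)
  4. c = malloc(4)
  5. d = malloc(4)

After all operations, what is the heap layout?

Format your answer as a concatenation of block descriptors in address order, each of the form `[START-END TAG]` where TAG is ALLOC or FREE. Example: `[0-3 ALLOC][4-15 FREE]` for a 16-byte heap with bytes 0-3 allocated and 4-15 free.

Op 1: a = malloc(7) -> a = 0; heap: [0-6 ALLOC][7-45 FREE]
Op 2: b = malloc(9) -> b = 7; heap: [0-6 ALLOC][7-15 ALLOC][16-45 FREE]
Op 3: free(a) -> (freed a); heap: [0-6 FREE][7-15 ALLOC][16-45 FREE]
Op 4: c = malloc(4) -> c = 0; heap: [0-3 ALLOC][4-6 FREE][7-15 ALLOC][16-45 FREE]
Op 5: d = malloc(4) -> d = 16; heap: [0-3 ALLOC][4-6 FREE][7-15 ALLOC][16-19 ALLOC][20-45 FREE]

Answer: [0-3 ALLOC][4-6 FREE][7-15 ALLOC][16-19 ALLOC][20-45 FREE]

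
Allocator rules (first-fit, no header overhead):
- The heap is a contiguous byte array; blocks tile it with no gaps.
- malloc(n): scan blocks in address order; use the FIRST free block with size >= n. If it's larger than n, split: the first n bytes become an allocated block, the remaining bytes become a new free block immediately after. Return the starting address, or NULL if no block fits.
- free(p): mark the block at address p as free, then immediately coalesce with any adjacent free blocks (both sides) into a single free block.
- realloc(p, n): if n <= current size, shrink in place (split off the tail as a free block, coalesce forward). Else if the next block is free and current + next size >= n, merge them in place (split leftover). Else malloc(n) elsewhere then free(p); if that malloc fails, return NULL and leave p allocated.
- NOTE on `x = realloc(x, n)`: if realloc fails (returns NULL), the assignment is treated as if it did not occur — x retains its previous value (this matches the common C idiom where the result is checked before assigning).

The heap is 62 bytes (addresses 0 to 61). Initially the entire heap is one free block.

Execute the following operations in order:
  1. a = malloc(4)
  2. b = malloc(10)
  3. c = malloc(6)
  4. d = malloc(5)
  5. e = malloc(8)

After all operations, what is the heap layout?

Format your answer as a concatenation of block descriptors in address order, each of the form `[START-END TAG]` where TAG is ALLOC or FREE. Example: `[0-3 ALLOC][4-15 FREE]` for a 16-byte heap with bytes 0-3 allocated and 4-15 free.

Answer: [0-3 ALLOC][4-13 ALLOC][14-19 ALLOC][20-24 ALLOC][25-32 ALLOC][33-61 FREE]

Derivation:
Op 1: a = malloc(4) -> a = 0; heap: [0-3 ALLOC][4-61 FREE]
Op 2: b = malloc(10) -> b = 4; heap: [0-3 ALLOC][4-13 ALLOC][14-61 FREE]
Op 3: c = malloc(6) -> c = 14; heap: [0-3 ALLOC][4-13 ALLOC][14-19 ALLOC][20-61 FREE]
Op 4: d = malloc(5) -> d = 20; heap: [0-3 ALLOC][4-13 ALLOC][14-19 ALLOC][20-24 ALLOC][25-61 FREE]
Op 5: e = malloc(8) -> e = 25; heap: [0-3 ALLOC][4-13 ALLOC][14-19 ALLOC][20-24 ALLOC][25-32 ALLOC][33-61 FREE]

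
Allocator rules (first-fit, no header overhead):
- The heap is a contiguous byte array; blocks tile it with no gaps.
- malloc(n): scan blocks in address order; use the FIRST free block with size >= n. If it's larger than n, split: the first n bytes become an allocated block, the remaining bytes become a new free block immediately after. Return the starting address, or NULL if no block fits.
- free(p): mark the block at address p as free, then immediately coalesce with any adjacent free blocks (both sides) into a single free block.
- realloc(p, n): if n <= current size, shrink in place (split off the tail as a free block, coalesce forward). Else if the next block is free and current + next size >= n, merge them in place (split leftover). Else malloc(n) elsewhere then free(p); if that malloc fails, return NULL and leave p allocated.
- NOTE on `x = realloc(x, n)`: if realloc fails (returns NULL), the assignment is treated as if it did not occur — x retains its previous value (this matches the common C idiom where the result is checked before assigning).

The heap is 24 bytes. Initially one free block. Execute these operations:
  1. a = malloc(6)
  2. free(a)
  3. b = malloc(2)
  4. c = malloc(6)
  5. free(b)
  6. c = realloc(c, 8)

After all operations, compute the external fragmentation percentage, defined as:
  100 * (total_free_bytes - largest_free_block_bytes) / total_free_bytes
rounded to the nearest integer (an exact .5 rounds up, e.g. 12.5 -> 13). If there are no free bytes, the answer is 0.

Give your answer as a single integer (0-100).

Answer: 13

Derivation:
Op 1: a = malloc(6) -> a = 0; heap: [0-5 ALLOC][6-23 FREE]
Op 2: free(a) -> (freed a); heap: [0-23 FREE]
Op 3: b = malloc(2) -> b = 0; heap: [0-1 ALLOC][2-23 FREE]
Op 4: c = malloc(6) -> c = 2; heap: [0-1 ALLOC][2-7 ALLOC][8-23 FREE]
Op 5: free(b) -> (freed b); heap: [0-1 FREE][2-7 ALLOC][8-23 FREE]
Op 6: c = realloc(c, 8) -> c = 2; heap: [0-1 FREE][2-9 ALLOC][10-23 FREE]
Free blocks: [2 14] total_free=16 largest=14 -> 100*(16-14)/16 = 200/16 = 12.5 -> rounds to 13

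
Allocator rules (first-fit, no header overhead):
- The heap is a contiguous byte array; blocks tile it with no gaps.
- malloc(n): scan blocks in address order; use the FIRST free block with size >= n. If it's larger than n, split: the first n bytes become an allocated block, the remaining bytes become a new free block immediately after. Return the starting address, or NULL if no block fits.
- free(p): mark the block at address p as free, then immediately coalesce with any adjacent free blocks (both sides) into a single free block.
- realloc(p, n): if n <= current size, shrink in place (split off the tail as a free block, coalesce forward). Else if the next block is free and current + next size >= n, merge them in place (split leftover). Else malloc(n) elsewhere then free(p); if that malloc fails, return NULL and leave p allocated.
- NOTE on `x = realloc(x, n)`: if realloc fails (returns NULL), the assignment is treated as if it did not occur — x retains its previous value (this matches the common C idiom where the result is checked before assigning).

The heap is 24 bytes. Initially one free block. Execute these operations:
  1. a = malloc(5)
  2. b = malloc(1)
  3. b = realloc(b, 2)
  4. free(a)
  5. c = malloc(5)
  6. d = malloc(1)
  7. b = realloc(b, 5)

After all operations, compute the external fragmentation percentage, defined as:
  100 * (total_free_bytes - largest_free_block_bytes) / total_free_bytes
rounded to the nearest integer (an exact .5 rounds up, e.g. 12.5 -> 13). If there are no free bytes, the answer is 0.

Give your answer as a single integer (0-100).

Answer: 15

Derivation:
Op 1: a = malloc(5) -> a = 0; heap: [0-4 ALLOC][5-23 FREE]
Op 2: b = malloc(1) -> b = 5; heap: [0-4 ALLOC][5-5 ALLOC][6-23 FREE]
Op 3: b = realloc(b, 2) -> b = 5; heap: [0-4 ALLOC][5-6 ALLOC][7-23 FREE]
Op 4: free(a) -> (freed a); heap: [0-4 FREE][5-6 ALLOC][7-23 FREE]
Op 5: c = malloc(5) -> c = 0; heap: [0-4 ALLOC][5-6 ALLOC][7-23 FREE]
Op 6: d = malloc(1) -> d = 7; heap: [0-4 ALLOC][5-6 ALLOC][7-7 ALLOC][8-23 FREE]
Op 7: b = realloc(b, 5) -> b = 8; heap: [0-4 ALLOC][5-6 FREE][7-7 ALLOC][8-12 ALLOC][13-23 FREE]
Free blocks: [2 11] total_free=13 largest=11 -> 100*(13-11)/13 = 200/13 ≈ 15.385 -> rounds to 15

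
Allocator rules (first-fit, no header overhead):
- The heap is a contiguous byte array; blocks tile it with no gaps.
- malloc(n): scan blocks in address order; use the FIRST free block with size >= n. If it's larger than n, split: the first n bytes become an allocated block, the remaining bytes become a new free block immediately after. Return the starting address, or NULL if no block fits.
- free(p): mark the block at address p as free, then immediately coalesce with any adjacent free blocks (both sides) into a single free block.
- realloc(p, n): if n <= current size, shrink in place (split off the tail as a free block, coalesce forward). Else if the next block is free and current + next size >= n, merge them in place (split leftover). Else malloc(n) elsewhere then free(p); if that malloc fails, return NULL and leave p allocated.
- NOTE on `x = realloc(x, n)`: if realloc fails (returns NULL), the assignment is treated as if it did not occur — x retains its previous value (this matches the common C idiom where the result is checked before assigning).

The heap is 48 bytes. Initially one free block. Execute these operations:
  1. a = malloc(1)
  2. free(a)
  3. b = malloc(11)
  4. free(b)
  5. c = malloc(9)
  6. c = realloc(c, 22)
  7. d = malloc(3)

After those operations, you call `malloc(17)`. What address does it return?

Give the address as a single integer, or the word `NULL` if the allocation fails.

Op 1: a = malloc(1) -> a = 0; heap: [0-0 ALLOC][1-47 FREE]
Op 2: free(a) -> (freed a); heap: [0-47 FREE]
Op 3: b = malloc(11) -> b = 0; heap: [0-10 ALLOC][11-47 FREE]
Op 4: free(b) -> (freed b); heap: [0-47 FREE]
Op 5: c = malloc(9) -> c = 0; heap: [0-8 ALLOC][9-47 FREE]
Op 6: c = realloc(c, 22) -> c = 0; heap: [0-21 ALLOC][22-47 FREE]
Op 7: d = malloc(3) -> d = 22; heap: [0-21 ALLOC][22-24 ALLOC][25-47 FREE]
malloc(17): first-fit scan over [0-21 ALLOC][22-24 ALLOC][25-47 FREE] -> 25

Answer: 25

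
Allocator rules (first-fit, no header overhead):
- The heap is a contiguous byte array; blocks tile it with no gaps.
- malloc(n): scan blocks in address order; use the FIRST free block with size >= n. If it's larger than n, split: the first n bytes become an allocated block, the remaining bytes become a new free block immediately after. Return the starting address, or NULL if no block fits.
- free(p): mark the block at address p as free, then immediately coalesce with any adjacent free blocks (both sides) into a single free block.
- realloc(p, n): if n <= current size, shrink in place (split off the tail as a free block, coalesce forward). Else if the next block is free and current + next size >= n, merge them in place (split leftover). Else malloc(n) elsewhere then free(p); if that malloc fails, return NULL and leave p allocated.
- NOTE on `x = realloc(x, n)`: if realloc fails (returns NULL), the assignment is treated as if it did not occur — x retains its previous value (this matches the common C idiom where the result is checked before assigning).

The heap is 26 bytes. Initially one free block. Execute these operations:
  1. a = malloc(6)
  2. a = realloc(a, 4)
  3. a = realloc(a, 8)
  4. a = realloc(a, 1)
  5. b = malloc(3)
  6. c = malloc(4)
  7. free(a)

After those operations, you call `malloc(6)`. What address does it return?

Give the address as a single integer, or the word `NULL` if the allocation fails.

Answer: 8

Derivation:
Op 1: a = malloc(6) -> a = 0; heap: [0-5 ALLOC][6-25 FREE]
Op 2: a = realloc(a, 4) -> a = 0; heap: [0-3 ALLOC][4-25 FREE]
Op 3: a = realloc(a, 8) -> a = 0; heap: [0-7 ALLOC][8-25 FREE]
Op 4: a = realloc(a, 1) -> a = 0; heap: [0-0 ALLOC][1-25 FREE]
Op 5: b = malloc(3) -> b = 1; heap: [0-0 ALLOC][1-3 ALLOC][4-25 FREE]
Op 6: c = malloc(4) -> c = 4; heap: [0-0 ALLOC][1-3 ALLOC][4-7 ALLOC][8-25 FREE]
Op 7: free(a) -> (freed a); heap: [0-0 FREE][1-3 ALLOC][4-7 ALLOC][8-25 FREE]
malloc(6): first-fit scan over [0-0 FREE][1-3 ALLOC][4-7 ALLOC][8-25 FREE] -> 8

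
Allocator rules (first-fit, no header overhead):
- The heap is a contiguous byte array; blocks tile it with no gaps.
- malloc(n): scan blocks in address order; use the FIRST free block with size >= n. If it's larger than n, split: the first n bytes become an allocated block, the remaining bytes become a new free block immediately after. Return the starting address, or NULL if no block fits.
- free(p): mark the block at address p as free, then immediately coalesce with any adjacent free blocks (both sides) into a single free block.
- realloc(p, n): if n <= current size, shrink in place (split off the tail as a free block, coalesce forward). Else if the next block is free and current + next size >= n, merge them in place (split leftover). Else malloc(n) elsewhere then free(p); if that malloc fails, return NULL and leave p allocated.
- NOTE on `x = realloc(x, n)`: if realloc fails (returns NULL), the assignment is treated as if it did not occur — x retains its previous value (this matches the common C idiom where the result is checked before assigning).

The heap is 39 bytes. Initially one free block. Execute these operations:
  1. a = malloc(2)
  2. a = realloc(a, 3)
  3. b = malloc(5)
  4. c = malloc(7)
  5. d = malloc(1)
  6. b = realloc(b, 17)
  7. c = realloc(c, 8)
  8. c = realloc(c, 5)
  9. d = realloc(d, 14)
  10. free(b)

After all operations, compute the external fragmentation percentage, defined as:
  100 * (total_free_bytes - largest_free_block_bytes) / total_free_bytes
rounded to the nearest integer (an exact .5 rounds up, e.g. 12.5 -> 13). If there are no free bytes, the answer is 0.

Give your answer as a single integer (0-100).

Answer: 23

Derivation:
Op 1: a = malloc(2) -> a = 0; heap: [0-1 ALLOC][2-38 FREE]
Op 2: a = realloc(a, 3) -> a = 0; heap: [0-2 ALLOC][3-38 FREE]
Op 3: b = malloc(5) -> b = 3; heap: [0-2 ALLOC][3-7 ALLOC][8-38 FREE]
Op 4: c = malloc(7) -> c = 8; heap: [0-2 ALLOC][3-7 ALLOC][8-14 ALLOC][15-38 FREE]
Op 5: d = malloc(1) -> d = 15; heap: [0-2 ALLOC][3-7 ALLOC][8-14 ALLOC][15-15 ALLOC][16-38 FREE]
Op 6: b = realloc(b, 17) -> b = 16; heap: [0-2 ALLOC][3-7 FREE][8-14 ALLOC][15-15 ALLOC][16-32 ALLOC][33-38 FREE]
Op 7: c = realloc(c, 8) -> NULL (c unchanged); heap: [0-2 ALLOC][3-7 FREE][8-14 ALLOC][15-15 ALLOC][16-32 ALLOC][33-38 FREE]
Op 8: c = realloc(c, 5) -> c = 8; heap: [0-2 ALLOC][3-7 FREE][8-12 ALLOC][13-14 FREE][15-15 ALLOC][16-32 ALLOC][33-38 FREE]
Op 9: d = realloc(d, 14) -> NULL (d unchanged); heap: [0-2 ALLOC][3-7 FREE][8-12 ALLOC][13-14 FREE][15-15 ALLOC][16-32 ALLOC][33-38 FREE]
Op 10: free(b) -> (freed b); heap: [0-2 ALLOC][3-7 FREE][8-12 ALLOC][13-14 FREE][15-15 ALLOC][16-38 FREE]
Free blocks: [5 2 23] total_free=30 largest=23 -> 100*(30-23)/30 = 700/30 ≈ 23.333 -> rounds to 23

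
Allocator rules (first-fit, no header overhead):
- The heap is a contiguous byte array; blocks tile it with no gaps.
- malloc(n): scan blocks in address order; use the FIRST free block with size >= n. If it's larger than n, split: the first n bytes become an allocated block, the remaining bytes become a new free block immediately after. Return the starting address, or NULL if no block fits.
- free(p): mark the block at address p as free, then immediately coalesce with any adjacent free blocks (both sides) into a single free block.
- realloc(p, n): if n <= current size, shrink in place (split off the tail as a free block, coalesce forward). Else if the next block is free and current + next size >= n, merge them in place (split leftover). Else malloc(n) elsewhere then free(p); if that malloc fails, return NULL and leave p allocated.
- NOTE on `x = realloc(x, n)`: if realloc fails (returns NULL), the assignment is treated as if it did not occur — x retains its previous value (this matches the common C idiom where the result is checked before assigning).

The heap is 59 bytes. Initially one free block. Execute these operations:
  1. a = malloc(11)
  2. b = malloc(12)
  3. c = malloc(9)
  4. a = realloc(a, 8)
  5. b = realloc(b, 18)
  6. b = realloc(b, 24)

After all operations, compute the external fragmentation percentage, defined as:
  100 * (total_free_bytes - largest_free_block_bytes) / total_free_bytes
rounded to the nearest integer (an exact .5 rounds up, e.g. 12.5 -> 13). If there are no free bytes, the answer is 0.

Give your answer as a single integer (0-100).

Answer: 17

Derivation:
Op 1: a = malloc(11) -> a = 0; heap: [0-10 ALLOC][11-58 FREE]
Op 2: b = malloc(12) -> b = 11; heap: [0-10 ALLOC][11-22 ALLOC][23-58 FREE]
Op 3: c = malloc(9) -> c = 23; heap: [0-10 ALLOC][11-22 ALLOC][23-31 ALLOC][32-58 FREE]
Op 4: a = realloc(a, 8) -> a = 0; heap: [0-7 ALLOC][8-10 FREE][11-22 ALLOC][23-31 ALLOC][32-58 FREE]
Op 5: b = realloc(b, 18) -> b = 32; heap: [0-7 ALLOC][8-22 FREE][23-31 ALLOC][32-49 ALLOC][50-58 FREE]
Op 6: b = realloc(b, 24) -> b = 32; heap: [0-7 ALLOC][8-22 FREE][23-31 ALLOC][32-55 ALLOC][56-58 FREE]
Free blocks: [15 3] total_free=18 largest=15 -> 100*(18-15)/18 = 300/18 ≈ 16.667 -> rounds to 17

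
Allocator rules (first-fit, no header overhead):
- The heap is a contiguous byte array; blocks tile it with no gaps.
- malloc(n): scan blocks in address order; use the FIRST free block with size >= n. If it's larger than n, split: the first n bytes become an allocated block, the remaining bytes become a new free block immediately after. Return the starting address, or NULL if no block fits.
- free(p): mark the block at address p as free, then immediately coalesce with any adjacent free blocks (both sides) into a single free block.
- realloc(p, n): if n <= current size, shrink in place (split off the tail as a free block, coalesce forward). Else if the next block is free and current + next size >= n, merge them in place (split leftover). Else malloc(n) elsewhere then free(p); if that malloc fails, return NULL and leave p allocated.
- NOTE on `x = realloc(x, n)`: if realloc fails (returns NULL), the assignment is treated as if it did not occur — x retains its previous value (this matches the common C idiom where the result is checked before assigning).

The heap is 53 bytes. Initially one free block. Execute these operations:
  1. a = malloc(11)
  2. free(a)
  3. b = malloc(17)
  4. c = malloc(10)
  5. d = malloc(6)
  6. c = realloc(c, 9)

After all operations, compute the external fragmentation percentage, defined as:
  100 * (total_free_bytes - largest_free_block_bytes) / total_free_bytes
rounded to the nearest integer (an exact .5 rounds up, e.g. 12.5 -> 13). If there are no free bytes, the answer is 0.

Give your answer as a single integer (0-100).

Op 1: a = malloc(11) -> a = 0; heap: [0-10 ALLOC][11-52 FREE]
Op 2: free(a) -> (freed a); heap: [0-52 FREE]
Op 3: b = malloc(17) -> b = 0; heap: [0-16 ALLOC][17-52 FREE]
Op 4: c = malloc(10) -> c = 17; heap: [0-16 ALLOC][17-26 ALLOC][27-52 FREE]
Op 5: d = malloc(6) -> d = 27; heap: [0-16 ALLOC][17-26 ALLOC][27-32 ALLOC][33-52 FREE]
Op 6: c = realloc(c, 9) -> c = 17; heap: [0-16 ALLOC][17-25 ALLOC][26-26 FREE][27-32 ALLOC][33-52 FREE]
Free blocks: [1 20] total_free=21 largest=20 -> 100*(21-20)/21 = 100/21 ≈ 4.762 -> rounds to 5

Answer: 5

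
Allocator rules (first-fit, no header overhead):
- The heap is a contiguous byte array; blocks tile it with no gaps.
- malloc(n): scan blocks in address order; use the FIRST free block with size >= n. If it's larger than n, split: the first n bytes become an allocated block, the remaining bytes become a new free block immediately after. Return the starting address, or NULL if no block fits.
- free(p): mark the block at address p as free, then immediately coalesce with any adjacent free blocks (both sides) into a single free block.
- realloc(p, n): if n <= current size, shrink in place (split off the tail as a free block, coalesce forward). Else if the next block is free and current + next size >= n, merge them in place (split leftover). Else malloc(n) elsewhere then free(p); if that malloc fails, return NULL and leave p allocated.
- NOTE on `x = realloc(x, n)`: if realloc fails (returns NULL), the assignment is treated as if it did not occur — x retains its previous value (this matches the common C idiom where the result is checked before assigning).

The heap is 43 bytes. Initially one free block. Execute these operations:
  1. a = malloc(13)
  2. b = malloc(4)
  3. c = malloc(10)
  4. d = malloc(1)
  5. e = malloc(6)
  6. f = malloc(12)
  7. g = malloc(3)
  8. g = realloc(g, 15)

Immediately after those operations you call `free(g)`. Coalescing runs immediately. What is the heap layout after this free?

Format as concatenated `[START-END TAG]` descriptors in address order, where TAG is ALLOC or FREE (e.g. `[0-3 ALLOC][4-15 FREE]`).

Answer: [0-12 ALLOC][13-16 ALLOC][17-26 ALLOC][27-27 ALLOC][28-33 ALLOC][34-42 FREE]

Derivation:
Op 1: a = malloc(13) -> a = 0; heap: [0-12 ALLOC][13-42 FREE]
Op 2: b = malloc(4) -> b = 13; heap: [0-12 ALLOC][13-16 ALLOC][17-42 FREE]
Op 3: c = malloc(10) -> c = 17; heap: [0-12 ALLOC][13-16 ALLOC][17-26 ALLOC][27-42 FREE]
Op 4: d = malloc(1) -> d = 27; heap: [0-12 ALLOC][13-16 ALLOC][17-26 ALLOC][27-27 ALLOC][28-42 FREE]
Op 5: e = malloc(6) -> e = 28; heap: [0-12 ALLOC][13-16 ALLOC][17-26 ALLOC][27-27 ALLOC][28-33 ALLOC][34-42 FREE]
Op 6: f = malloc(12) -> f = NULL; heap: [0-12 ALLOC][13-16 ALLOC][17-26 ALLOC][27-27 ALLOC][28-33 ALLOC][34-42 FREE]
Op 7: g = malloc(3) -> g = 34; heap: [0-12 ALLOC][13-16 ALLOC][17-26 ALLOC][27-27 ALLOC][28-33 ALLOC][34-36 ALLOC][37-42 FREE]
Op 8: g = realloc(g, 15) -> NULL (g unchanged); heap: [0-12 ALLOC][13-16 ALLOC][17-26 ALLOC][27-27 ALLOC][28-33 ALLOC][34-36 ALLOC][37-42 FREE]
free(g): g = 34 -> block [34-36 ALLOC]; mark free, coalesce with adjacent free neighbors -> [0-12 ALLOC][13-16 ALLOC][17-26 ALLOC][27-27 ALLOC][28-33 ALLOC][34-42 FREE]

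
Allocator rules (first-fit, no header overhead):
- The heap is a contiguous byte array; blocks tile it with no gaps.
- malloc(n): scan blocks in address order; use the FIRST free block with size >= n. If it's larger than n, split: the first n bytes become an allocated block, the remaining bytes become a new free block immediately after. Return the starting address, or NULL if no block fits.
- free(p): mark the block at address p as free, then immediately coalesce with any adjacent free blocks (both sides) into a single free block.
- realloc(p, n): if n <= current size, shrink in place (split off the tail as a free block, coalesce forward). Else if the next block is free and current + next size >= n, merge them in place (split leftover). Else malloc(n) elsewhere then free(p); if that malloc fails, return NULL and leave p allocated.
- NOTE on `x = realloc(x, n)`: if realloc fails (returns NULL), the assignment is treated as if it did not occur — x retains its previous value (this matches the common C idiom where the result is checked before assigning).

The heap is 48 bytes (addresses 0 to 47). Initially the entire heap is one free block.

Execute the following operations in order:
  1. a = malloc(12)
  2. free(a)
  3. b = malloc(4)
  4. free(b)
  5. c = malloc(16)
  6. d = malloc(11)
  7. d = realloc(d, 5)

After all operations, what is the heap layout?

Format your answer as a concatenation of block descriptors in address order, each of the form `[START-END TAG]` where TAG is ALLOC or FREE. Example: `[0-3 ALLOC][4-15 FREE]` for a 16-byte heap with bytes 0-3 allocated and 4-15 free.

Answer: [0-15 ALLOC][16-20 ALLOC][21-47 FREE]

Derivation:
Op 1: a = malloc(12) -> a = 0; heap: [0-11 ALLOC][12-47 FREE]
Op 2: free(a) -> (freed a); heap: [0-47 FREE]
Op 3: b = malloc(4) -> b = 0; heap: [0-3 ALLOC][4-47 FREE]
Op 4: free(b) -> (freed b); heap: [0-47 FREE]
Op 5: c = malloc(16) -> c = 0; heap: [0-15 ALLOC][16-47 FREE]
Op 6: d = malloc(11) -> d = 16; heap: [0-15 ALLOC][16-26 ALLOC][27-47 FREE]
Op 7: d = realloc(d, 5) -> d = 16; heap: [0-15 ALLOC][16-20 ALLOC][21-47 FREE]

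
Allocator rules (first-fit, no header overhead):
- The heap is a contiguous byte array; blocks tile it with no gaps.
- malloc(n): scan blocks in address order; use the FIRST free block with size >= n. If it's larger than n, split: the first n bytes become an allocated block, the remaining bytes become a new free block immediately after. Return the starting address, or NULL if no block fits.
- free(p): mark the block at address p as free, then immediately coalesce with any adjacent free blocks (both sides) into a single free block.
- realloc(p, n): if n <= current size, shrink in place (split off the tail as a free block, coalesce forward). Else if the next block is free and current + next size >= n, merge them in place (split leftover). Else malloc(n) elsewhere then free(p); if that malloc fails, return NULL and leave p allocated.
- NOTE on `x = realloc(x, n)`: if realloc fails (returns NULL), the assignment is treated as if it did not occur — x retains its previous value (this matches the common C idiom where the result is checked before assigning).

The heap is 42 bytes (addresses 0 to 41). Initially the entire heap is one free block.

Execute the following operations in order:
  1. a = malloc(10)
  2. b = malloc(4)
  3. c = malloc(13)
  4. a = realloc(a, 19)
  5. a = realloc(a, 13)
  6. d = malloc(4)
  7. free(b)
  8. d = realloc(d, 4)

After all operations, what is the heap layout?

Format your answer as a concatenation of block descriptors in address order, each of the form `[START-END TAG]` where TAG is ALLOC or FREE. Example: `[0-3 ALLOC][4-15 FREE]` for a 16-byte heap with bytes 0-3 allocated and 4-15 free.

Op 1: a = malloc(10) -> a = 0; heap: [0-9 ALLOC][10-41 FREE]
Op 2: b = malloc(4) -> b = 10; heap: [0-9 ALLOC][10-13 ALLOC][14-41 FREE]
Op 3: c = malloc(13) -> c = 14; heap: [0-9 ALLOC][10-13 ALLOC][14-26 ALLOC][27-41 FREE]
Op 4: a = realloc(a, 19) -> NULL (a unchanged); heap: [0-9 ALLOC][10-13 ALLOC][14-26 ALLOC][27-41 FREE]
Op 5: a = realloc(a, 13) -> a = 27; heap: [0-9 FREE][10-13 ALLOC][14-26 ALLOC][27-39 ALLOC][40-41 FREE]
Op 6: d = malloc(4) -> d = 0; heap: [0-3 ALLOC][4-9 FREE][10-13 ALLOC][14-26 ALLOC][27-39 ALLOC][40-41 FREE]
Op 7: free(b) -> (freed b); heap: [0-3 ALLOC][4-13 FREE][14-26 ALLOC][27-39 ALLOC][40-41 FREE]
Op 8: d = realloc(d, 4) -> d = 0; heap: [0-3 ALLOC][4-13 FREE][14-26 ALLOC][27-39 ALLOC][40-41 FREE]

Answer: [0-3 ALLOC][4-13 FREE][14-26 ALLOC][27-39 ALLOC][40-41 FREE]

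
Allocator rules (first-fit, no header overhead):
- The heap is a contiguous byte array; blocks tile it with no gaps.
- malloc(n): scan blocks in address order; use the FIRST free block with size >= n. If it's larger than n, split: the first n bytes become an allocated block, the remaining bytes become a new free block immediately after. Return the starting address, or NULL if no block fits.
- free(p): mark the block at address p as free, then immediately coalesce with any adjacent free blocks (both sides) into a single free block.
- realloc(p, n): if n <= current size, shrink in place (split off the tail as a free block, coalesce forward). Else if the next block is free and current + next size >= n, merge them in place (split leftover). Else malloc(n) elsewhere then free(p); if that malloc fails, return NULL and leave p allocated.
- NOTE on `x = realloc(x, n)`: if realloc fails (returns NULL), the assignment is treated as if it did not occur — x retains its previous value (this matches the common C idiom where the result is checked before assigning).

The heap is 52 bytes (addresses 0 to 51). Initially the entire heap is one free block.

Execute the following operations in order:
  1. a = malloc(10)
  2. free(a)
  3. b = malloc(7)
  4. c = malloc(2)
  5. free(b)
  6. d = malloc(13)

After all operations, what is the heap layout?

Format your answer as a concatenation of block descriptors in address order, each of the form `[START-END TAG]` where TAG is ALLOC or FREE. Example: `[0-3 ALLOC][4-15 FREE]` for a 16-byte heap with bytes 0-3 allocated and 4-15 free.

Op 1: a = malloc(10) -> a = 0; heap: [0-9 ALLOC][10-51 FREE]
Op 2: free(a) -> (freed a); heap: [0-51 FREE]
Op 3: b = malloc(7) -> b = 0; heap: [0-6 ALLOC][7-51 FREE]
Op 4: c = malloc(2) -> c = 7; heap: [0-6 ALLOC][7-8 ALLOC][9-51 FREE]
Op 5: free(b) -> (freed b); heap: [0-6 FREE][7-8 ALLOC][9-51 FREE]
Op 6: d = malloc(13) -> d = 9; heap: [0-6 FREE][7-8 ALLOC][9-21 ALLOC][22-51 FREE]

Answer: [0-6 FREE][7-8 ALLOC][9-21 ALLOC][22-51 FREE]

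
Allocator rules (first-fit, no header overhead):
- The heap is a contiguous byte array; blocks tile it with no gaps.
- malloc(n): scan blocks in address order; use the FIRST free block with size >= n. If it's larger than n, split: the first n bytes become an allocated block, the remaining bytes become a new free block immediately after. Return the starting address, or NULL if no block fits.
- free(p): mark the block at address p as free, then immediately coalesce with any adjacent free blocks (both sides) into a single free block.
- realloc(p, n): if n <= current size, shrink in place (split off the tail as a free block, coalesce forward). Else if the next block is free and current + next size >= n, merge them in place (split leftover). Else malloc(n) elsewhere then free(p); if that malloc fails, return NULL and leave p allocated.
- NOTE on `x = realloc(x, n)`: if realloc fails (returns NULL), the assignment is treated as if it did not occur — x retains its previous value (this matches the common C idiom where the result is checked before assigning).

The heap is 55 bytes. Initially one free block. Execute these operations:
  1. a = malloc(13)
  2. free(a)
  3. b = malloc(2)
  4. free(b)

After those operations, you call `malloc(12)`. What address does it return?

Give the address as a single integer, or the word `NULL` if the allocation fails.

Op 1: a = malloc(13) -> a = 0; heap: [0-12 ALLOC][13-54 FREE]
Op 2: free(a) -> (freed a); heap: [0-54 FREE]
Op 3: b = malloc(2) -> b = 0; heap: [0-1 ALLOC][2-54 FREE]
Op 4: free(b) -> (freed b); heap: [0-54 FREE]
malloc(12): first-fit scan over [0-54 FREE] -> 0

Answer: 0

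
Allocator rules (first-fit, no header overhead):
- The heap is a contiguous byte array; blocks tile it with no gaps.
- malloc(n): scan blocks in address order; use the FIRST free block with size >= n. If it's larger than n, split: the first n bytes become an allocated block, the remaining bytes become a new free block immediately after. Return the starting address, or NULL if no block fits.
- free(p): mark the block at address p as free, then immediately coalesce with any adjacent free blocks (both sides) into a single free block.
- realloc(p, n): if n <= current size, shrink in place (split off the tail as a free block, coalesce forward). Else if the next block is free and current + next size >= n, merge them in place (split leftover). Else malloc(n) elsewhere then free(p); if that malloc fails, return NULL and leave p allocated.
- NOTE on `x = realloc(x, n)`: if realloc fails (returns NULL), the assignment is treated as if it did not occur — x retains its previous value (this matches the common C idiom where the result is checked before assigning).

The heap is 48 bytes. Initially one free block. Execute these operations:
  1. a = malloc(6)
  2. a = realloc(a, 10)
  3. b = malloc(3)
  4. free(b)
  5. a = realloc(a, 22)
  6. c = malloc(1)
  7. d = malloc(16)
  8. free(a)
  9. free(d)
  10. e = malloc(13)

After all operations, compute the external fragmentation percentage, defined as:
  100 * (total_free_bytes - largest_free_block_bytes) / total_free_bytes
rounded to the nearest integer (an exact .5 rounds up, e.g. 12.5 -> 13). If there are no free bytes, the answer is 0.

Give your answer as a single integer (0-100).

Answer: 26

Derivation:
Op 1: a = malloc(6) -> a = 0; heap: [0-5 ALLOC][6-47 FREE]
Op 2: a = realloc(a, 10) -> a = 0; heap: [0-9 ALLOC][10-47 FREE]
Op 3: b = malloc(3) -> b = 10; heap: [0-9 ALLOC][10-12 ALLOC][13-47 FREE]
Op 4: free(b) -> (freed b); heap: [0-9 ALLOC][10-47 FREE]
Op 5: a = realloc(a, 22) -> a = 0; heap: [0-21 ALLOC][22-47 FREE]
Op 6: c = malloc(1) -> c = 22; heap: [0-21 ALLOC][22-22 ALLOC][23-47 FREE]
Op 7: d = malloc(16) -> d = 23; heap: [0-21 ALLOC][22-22 ALLOC][23-38 ALLOC][39-47 FREE]
Op 8: free(a) -> (freed a); heap: [0-21 FREE][22-22 ALLOC][23-38 ALLOC][39-47 FREE]
Op 9: free(d) -> (freed d); heap: [0-21 FREE][22-22 ALLOC][23-47 FREE]
Op 10: e = malloc(13) -> e = 0; heap: [0-12 ALLOC][13-21 FREE][22-22 ALLOC][23-47 FREE]
Free blocks: [9 25] total_free=34 largest=25 -> 100*(34-25)/34 = 900/34 ≈ 26.471 -> rounds to 26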